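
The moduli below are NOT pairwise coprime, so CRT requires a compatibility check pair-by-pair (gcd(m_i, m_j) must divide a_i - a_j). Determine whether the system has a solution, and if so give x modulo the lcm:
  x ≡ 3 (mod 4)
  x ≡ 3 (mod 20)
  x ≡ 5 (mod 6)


Moduli 4, 20, 6 are not pairwise coprime, so CRT works modulo lcm(m_i) when all pairwise compatibility conditions hold.
Pairwise compatibility: gcd(m_i, m_j) must divide a_i - a_j for every pair.
Merge one congruence at a time:
  Start: x ≡ 3 (mod 4).
  Combine with x ≡ 3 (mod 20): gcd(4, 20) = 4; 3 - 3 = 0, which IS divisible by 4, so compatible.
    Write x = 3 + 4·t and substitute into x ≡ 3 (mod 20): 4·t ≡ 3 − 3 = 0 (mod 20).
    Divide the congruence (and modulus) by g = 4: 1·t ≡ 0 (mod 5).
    So t ≡ 0 (mod 5).
    Then x = 3 + 4·0 = 3, valid modulo lcm(4, 20) = 20: x ≡ 3 (mod 20).
  Combine with x ≡ 5 (mod 6): gcd(20, 6) = 2; 5 - 3 = 2, which IS divisible by 2, so compatible.
    Write x = 3 + 20·t and substitute into x ≡ 5 (mod 6): 20·t ≡ 5 − 3 = 2 (mod 6).
    Divide the congruence (and modulus) by g = 2: 10·t ≡ 1 (mod 3).
    Reduce coefficients mod 3: 1·t ≡ 1 (mod 3).
    So t ≡ 1 (mod 3).
    Then x = 3 + 20·1 = 23, valid modulo lcm(20, 6) = 60: x ≡ 23 (mod 60).
Verify: 23 mod 4 = 3, 23 mod 20 = 3, 23 mod 6 = 5.

x ≡ 23 (mod 60).


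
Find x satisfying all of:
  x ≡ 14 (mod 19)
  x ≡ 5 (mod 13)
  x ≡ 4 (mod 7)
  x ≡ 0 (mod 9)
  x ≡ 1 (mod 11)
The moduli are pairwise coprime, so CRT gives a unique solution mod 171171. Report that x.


Product of moduli M = 19 · 13 · 7 · 9 · 11 = 171171.
Merge one congruence at a time:
  Start: x ≡ 14 (mod 19).
  Combine with x ≡ 5 (mod 13); new modulus lcm = 247.
    Write x = 14 + 19·t and substitute into x ≡ 5 (mod 13): 19·t ≡ 5 − 14 = -9 (mod 13).
    Reduce coefficients mod 13: 6·t ≡ 4 (mod 13).
    The inverse of 6 mod 13 is 11 (since 6·11 = 66 = 5·13 + 1), so t ≡ 11·4 = 44 ≡ 5 (mod 13).
    Then x = 14 + 19·5 = 109, valid modulo lcm(19, 13) = 247: x ≡ 109 (mod 247).
  Combine with x ≡ 4 (mod 7); new modulus lcm = 1729.
    Write x = 109 + 247·t and substitute into x ≡ 4 (mod 7): 247·t ≡ 4 − 109 = -105 (mod 7).
    Reduce coefficients mod 7: 2·t ≡ 0 (mod 7).
    The inverse of 2 mod 7 is 4 (since 2·4 = 8 = 1·7 + 1), so t ≡ 4·0 = 0 ≡ 0 (mod 7).
    Then x = 109 + 247·0 = 109, valid modulo lcm(247, 7) = 1729: x ≡ 109 (mod 1729).
  Combine with x ≡ 0 (mod 9); new modulus lcm = 15561.
    Write x = 109 + 1729·t and substitute into x ≡ 0 (mod 9): 1729·t ≡ 0 − 109 = -109 (mod 9).
    Reduce coefficients mod 9: 1·t ≡ 8 (mod 9).
    So t ≡ 8 (mod 9).
    Then x = 109 + 1729·8 = 13941, valid modulo lcm(1729, 9) = 15561: x ≡ 13941 (mod 15561).
  Combine with x ≡ 1 (mod 11); new modulus lcm = 171171.
    Write x = 13941 + 15561·t and substitute into x ≡ 1 (mod 11): 15561·t ≡ 1 − 13941 = -13940 (mod 11).
    Reduce coefficients mod 11: 7·t ≡ 8 (mod 11).
    The inverse of 7 mod 11 is 8 (since 7·8 = 56 = 5·11 + 1), so t ≡ 8·8 = 64 ≡ 9 (mod 11).
    Then x = 13941 + 15561·9 = 153990, valid modulo lcm(15561, 11) = 171171: x ≡ 153990 (mod 171171).
Verify against each original: 153990 mod 19 = 14, 153990 mod 13 = 5, 153990 mod 7 = 4, 153990 mod 9 = 0, 153990 mod 11 = 1.

x ≡ 153990 (mod 171171).


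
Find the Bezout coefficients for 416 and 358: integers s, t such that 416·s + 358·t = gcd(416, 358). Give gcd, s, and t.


Euclidean algorithm on (416, 358) — divide until remainder is 0:
  416 = 1 · 358 + 58
  358 = 6 · 58 + 10
  58 = 5 · 10 + 8
  10 = 1 · 8 + 2
  8 = 4 · 2 + 0
gcd(416, 358) = 2.
Track Bezout coefficients alongside the remainders: start with r₀ = 416 = a·1 + b·0 (s = 1, t = 0) and r₁ = 358 = a·0 + b·1 (s = 0, t = 1); each new remainder r_{k+1} = r_{k-1} − q_k·r_k inherits s_{k+1} = s_{k-1} − q_k·s_k, t_{k+1} = t_{k-1} − q_k·t_k, so r_k = a·s_k + b·t_k at every step:
  q = 1: r = 58, s = 1 − 1·0 = 1, t = 0 − 1·1 = -1  (check: 416·1 + 358·(-1) = 58)
  q = 6: r = 10, s = 0 − 6·1 = -6, t = 1 − 6·(-1) = 7  (check: 416·(-6) + 358·7 = 10)
  q = 5: r = 8, s = 1 − 5·(-6) = 31, t = -1 − 5·7 = -36  (check: 416·31 + 358·(-36) = 8)
  q = 1: r = 2, s = -6 − 1·31 = -37, t = 7 − 1·(-36) = 43  (check: 416·(-37) + 358·43 = 2)
The row with r = 2 (the gcd) gives the Bezout coefficients s = -37, t = 43.
Result: 416 · (-37) + 358 · (43) = 2.

gcd(416, 358) = 2; s = -37, t = 43 (check: 416·(-37) + 358·43 = 2).


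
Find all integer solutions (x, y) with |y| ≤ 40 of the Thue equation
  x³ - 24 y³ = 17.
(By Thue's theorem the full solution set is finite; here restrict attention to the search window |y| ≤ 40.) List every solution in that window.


The equation is x³ - 24y³ = 17. For fixed y, x³ = 24·y³ + 17, so a solution requires the RHS to be a perfect cube.
Strategy: iterate y from -40 to 40, compute RHS = 24·y³ + 17, and check whether it is a (positive or negative) perfect cube.
Check small values of y:
  y = 0: RHS = 17 is not a perfect cube.
  y = 1: RHS = 41 is not a perfect cube.
  y = -1: RHS = -7 is not a perfect cube.
  y = 2: RHS = 209 is not a perfect cube.
  y = -2: RHS = -175 is not a perfect cube.
  y = 3: RHS = 665 is not a perfect cube.
  y = -3: RHS = -631 is not a perfect cube.
Continuing the search up to |y| = 40 finds no solutions either.
No (x, y) in the scanned range satisfies the equation.

No integer solutions with |y| ≤ 40.


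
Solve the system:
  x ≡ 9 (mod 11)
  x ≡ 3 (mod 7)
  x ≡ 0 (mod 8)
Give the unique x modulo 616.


Moduli 11, 7, 8 are pairwise coprime; by CRT there is a unique solution modulo M = 11 · 7 · 8 = 616.
Solve pairwise, accumulating the modulus:
  Start with x ≡ 9 (mod 11).
  Combine with x ≡ 3 (mod 7): since gcd(11, 7) = 1, we get a unique residue mod 77.
    Write x = 9 + 11·t and substitute into x ≡ 3 (mod 7): 11·t ≡ 3 − 9 = -6 (mod 7).
    Reduce coefficients mod 7: 4·t ≡ 1 (mod 7).
    The inverse of 4 mod 7 is 2 (since 4·2 = 8 = 1·7 + 1), so t ≡ 2·1 = 2 ≡ 2 (mod 7).
    Then x = 9 + 11·2 = 31, valid modulo lcm(11, 7) = 77: x ≡ 31 (mod 77).
  Combine with x ≡ 0 (mod 8): since gcd(77, 8) = 1, we get a unique residue mod 616.
    Write x = 31 + 77·t and substitute into x ≡ 0 (mod 8): 77·t ≡ 0 − 31 = -31 (mod 8).
    Reduce coefficients mod 8: 5·t ≡ 1 (mod 8).
    The inverse of 5 mod 8 is 5 (since 5·5 = 25 = 3·8 + 1), so t ≡ 5·1 = 5 ≡ 5 (mod 8).
    Then x = 31 + 77·5 = 416, valid modulo lcm(77, 8) = 616: x ≡ 416 (mod 616).
Verify: 416 mod 11 = 9 ✓, 416 mod 7 = 3 ✓, 416 mod 8 = 0 ✓.

x ≡ 416 (mod 616).


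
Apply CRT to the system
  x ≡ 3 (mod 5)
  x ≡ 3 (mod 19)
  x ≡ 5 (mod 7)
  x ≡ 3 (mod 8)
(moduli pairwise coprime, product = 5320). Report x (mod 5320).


Product of moduli M = 5 · 19 · 7 · 8 = 5320.
Merge one congruence at a time:
  Start: x ≡ 3 (mod 5).
  Combine with x ≡ 3 (mod 19); new modulus lcm = 95.
    Write x = 3 + 5·t and substitute into x ≡ 3 (mod 19): 5·t ≡ 3 − 3 = 0 (mod 19).
    The inverse of 5 mod 19 is 4 (since 5·4 = 20 = 1·19 + 1), so t ≡ 4·0 = 0 ≡ 0 (mod 19).
    Then x = 3 + 5·0 = 3, valid modulo lcm(5, 19) = 95: x ≡ 3 (mod 95).
  Combine with x ≡ 5 (mod 7); new modulus lcm = 665.
    Write x = 3 + 95·t and substitute into x ≡ 5 (mod 7): 95·t ≡ 5 − 3 = 2 (mod 7).
    Reduce coefficients mod 7: 4·t ≡ 2 (mod 7).
    The inverse of 4 mod 7 is 2 (since 4·2 = 8 = 1·7 + 1), so t ≡ 2·2 = 4 ≡ 4 (mod 7).
    Then x = 3 + 95·4 = 383, valid modulo lcm(95, 7) = 665: x ≡ 383 (mod 665).
  Combine with x ≡ 3 (mod 8); new modulus lcm = 5320.
    Write x = 383 + 665·t and substitute into x ≡ 3 (mod 8): 665·t ≡ 3 − 383 = -380 (mod 8).
    Reduce coefficients mod 8: 1·t ≡ 4 (mod 8).
    So t ≡ 4 (mod 8).
    Then x = 383 + 665·4 = 3043, valid modulo lcm(665, 8) = 5320: x ≡ 3043 (mod 5320).
Verify against each original: 3043 mod 5 = 3, 3043 mod 19 = 3, 3043 mod 7 = 5, 3043 mod 8 = 3.

x ≡ 3043 (mod 5320).


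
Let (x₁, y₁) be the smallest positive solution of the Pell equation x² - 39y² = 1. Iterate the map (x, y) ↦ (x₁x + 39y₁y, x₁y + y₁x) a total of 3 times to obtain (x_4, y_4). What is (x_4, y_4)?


Step 1: Find the fundamental solution (x₁, y₁) of x² - 39y² = 1.
  Expand √39 as a continued fraction. a₀ = ⌊√39⌋ = 6; iterate m_{k+1} = d_k·a_k − m_k, d_{k+1} = (39 − m_{k+1}²)/d_k, a_{k+1} = ⌊(a₀ + m_{k+1})/d_{k+1}⌋ (starting m₀ = 0, d₀ = 1), with convergents p_k = a_k·p_{k-1} + p_{k-2}, q_k = a_k·q_{k-1} + q_{k-2} (p₋₁ = 1, q₋₁ = 0):
  k = 0: a₀ = 6; p₀/q₀ = 6/1; p₀² − 39·q₀² = 36 − 39 = -3.
  k = 1: m = 6, d = 3, a = ⌊(6 + 6)/3⌋ = 4; p/q = (4·6 + 1)/(4·1 + 0) = 25/4; p² − 39·q² = 625 − 624 = 1.
  The first convergent with p² − 39·q² = 1 gives the fundamental solution (x₁, y₁) = (25, 4).
Step 2: Apply the recurrence (x_{n+1}, y_{n+1}) = (x₁x_n + 39y₁y_n, x₁y_n + y₁x_n) repeatedly.
  From (x_1, y_1) = (25, 4): x_2 = 25·25 + 39·4·4 = 1249; y_2 = 25·4 + 4·25 = 200.
  From (x_2, y_2) = (1249, 200): x_3 = 25·1249 + 39·4·200 = 62425; y_3 = 25·200 + 4·1249 = 9996.
  From (x_3, y_3) = (62425, 9996): x_4 = 25·62425 + 39·4·9996 = 3120001; y_4 = 25·9996 + 4·62425 = 499600.
Step 3: Verify x_4² - 39·y_4² = 9734406240001 - 9734406240000 = 1 (should be 1). ✓

(x_1, y_1) = (25, 4); (x_4, y_4) = (3120001, 499600).


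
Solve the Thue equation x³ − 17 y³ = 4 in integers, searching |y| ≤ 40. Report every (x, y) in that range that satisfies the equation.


The equation is x³ - 17y³ = 4. For fixed y, x³ = 17·y³ + 4, so a solution requires the RHS to be a perfect cube.
Strategy: iterate y from -40 to 40, compute RHS = 17·y³ + 4, and check whether it is a (positive or negative) perfect cube.
Check small values of y:
  y = 0: RHS = 4 is not a perfect cube.
  y = 1: RHS = 21 is not a perfect cube.
  y = -1: RHS = -13 is not a perfect cube.
  y = 2: RHS = 140 is not a perfect cube.
  y = -2: RHS = -132 is not a perfect cube.
  y = 3: RHS = 463 is not a perfect cube.
  y = -3: RHS = -455 is not a perfect cube.
Continuing the search up to |y| = 40 finds no solutions either.
No (x, y) in the scanned range satisfies the equation.

No integer solutions with |y| ≤ 40.


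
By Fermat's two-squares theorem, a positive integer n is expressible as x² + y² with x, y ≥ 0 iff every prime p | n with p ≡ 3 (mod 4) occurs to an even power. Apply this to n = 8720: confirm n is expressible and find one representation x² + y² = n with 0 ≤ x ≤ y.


Step 1: Factor n = 8720 = 2^4 · 5 · 109.
Step 2: Check the mod-4 condition on each prime factor: 2 = 2 (special); 5 ≡ 1 (mod 4), exponent 1; 109 ≡ 1 (mod 4), exponent 1.
All primes ≡ 3 (mod 4) appear to even exponent (or don't appear), so by the two-squares theorem n IS expressible as a sum of two squares.
Step 3: Build a representation. Group n = k² · m with k = 4 and m = 5 · 109 = 545 (a product of primes ≡ 1 (mod 4)); a representation of m scales to one of n via (k·x)² + (k·y)² = k²(x² + y²). Each prime p ≡ 1 (mod 4) is itself a sum of two squares; find a² by testing p − a² for a perfect square:
  5: 5 − 1² = 4 = 2² ⇒ 5 = 1² + 2².
  109: 109 − 1² = 108, 109 − 2² = 105, 109 − 3² = 100 = 10² ⇒ 109 = 3² + 10².
  Combine using the Brahmagupta–Fibonacci identity (a² + b²)(c² + d²) = (ac − bd)² + (ad + bc)² = (ac + bd)² + (ad − bc)²:
  5 · 109 = 545: from (1² + 2²)(3² + 10²), take (1·3 − 2·10, 1·10 + 2·3) = (3 − 20, 10 + 6) = (-17, 16); dropping signs (only squares matter) gives (17, 16); check 17² + 16² = 289 + 256 = 545 ✓.
  Scale by k = 4: (4·17, 4·16) = (68, 64).
Step 4: Order so x ≤ y and verify: 64² + 68² = 4096 + 4624 = 8720 = n. ✓

n = 8720 = 64² + 68² (one valid representation with x ≤ y).


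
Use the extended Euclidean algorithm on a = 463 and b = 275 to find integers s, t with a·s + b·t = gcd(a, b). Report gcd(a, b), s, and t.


Euclidean algorithm on (463, 275) — divide until remainder is 0:
  463 = 1 · 275 + 188
  275 = 1 · 188 + 87
  188 = 2 · 87 + 14
  87 = 6 · 14 + 3
  14 = 4 · 3 + 2
  3 = 1 · 2 + 1
  2 = 2 · 1 + 0
gcd(463, 275) = 1.
Track Bezout coefficients alongside the remainders: start with r₀ = 463 = a·1 + b·0 (s = 1, t = 0) and r₁ = 275 = a·0 + b·1 (s = 0, t = 1); each new remainder r_{k+1} = r_{k-1} − q_k·r_k inherits s_{k+1} = s_{k-1} − q_k·s_k, t_{k+1} = t_{k-1} − q_k·t_k, so r_k = a·s_k + b·t_k at every step:
  q = 1: r = 188, s = 1 − 1·0 = 1, t = 0 − 1·1 = -1  (check: 463·1 + 275·(-1) = 188)
  q = 1: r = 87, s = 0 − 1·1 = -1, t = 1 − 1·(-1) = 2  (check: 463·(-1) + 275·2 = 87)
  q = 2: r = 14, s = 1 − 2·(-1) = 3, t = -1 − 2·2 = -5  (check: 463·3 + 275·(-5) = 14)
  q = 6: r = 3, s = -1 − 6·3 = -19, t = 2 − 6·(-5) = 32  (check: 463·(-19) + 275·32 = 3)
  q = 4: r = 2, s = 3 − 4·(-19) = 79, t = -5 − 4·32 = -133  (check: 463·79 + 275·(-133) = 2)
  q = 1: r = 1, s = -19 − 1·79 = -98, t = 32 − 1·(-133) = 165  (check: 463·(-98) + 275·165 = 1)
The row with r = 1 (the gcd) gives the Bezout coefficients s = -98, t = 165.
Result: 463 · (-98) + 275 · (165) = 1.

gcd(463, 275) = 1; s = -98, t = 165 (check: 463·(-98) + 275·165 = 1).


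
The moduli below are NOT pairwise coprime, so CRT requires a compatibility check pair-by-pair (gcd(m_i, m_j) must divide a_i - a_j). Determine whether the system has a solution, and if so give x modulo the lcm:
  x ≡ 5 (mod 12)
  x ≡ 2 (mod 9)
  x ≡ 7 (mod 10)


Moduli 12, 9, 10 are not pairwise coprime, so CRT works modulo lcm(m_i) when all pairwise compatibility conditions hold.
Pairwise compatibility: gcd(m_i, m_j) must divide a_i - a_j for every pair.
Merge one congruence at a time:
  Start: x ≡ 5 (mod 12).
  Combine with x ≡ 2 (mod 9): gcd(12, 9) = 3; 2 - 5 = -3, which IS divisible by 3, so compatible.
    Write x = 5 + 12·t and substitute into x ≡ 2 (mod 9): 12·t ≡ 2 − 5 = -3 (mod 9).
    Divide the congruence (and modulus) by g = 3: 4·t ≡ -1 (mod 3).
    Reduce coefficients mod 3: 1·t ≡ 2 (mod 3).
    So t ≡ 2 (mod 3).
    Then x = 5 + 12·2 = 29, valid modulo lcm(12, 9) = 36: x ≡ 29 (mod 36).
  Combine with x ≡ 7 (mod 10): gcd(36, 10) = 2; 7 - 29 = -22, which IS divisible by 2, so compatible.
    Write x = 29 + 36·t and substitute into x ≡ 7 (mod 10): 36·t ≡ 7 − 29 = -22 (mod 10).
    Divide the congruence (and modulus) by g = 2: 18·t ≡ -11 (mod 5).
    Reduce coefficients mod 5: 3·t ≡ 4 (mod 5).
    The inverse of 3 mod 5 is 2 (since 3·2 = 6 = 1·5 + 1), so t ≡ 2·4 = 8 ≡ 3 (mod 5).
    Then x = 29 + 36·3 = 137, valid modulo lcm(36, 10) = 180: x ≡ 137 (mod 180).
Verify: 137 mod 12 = 5, 137 mod 9 = 2, 137 mod 10 = 7.

x ≡ 137 (mod 180).


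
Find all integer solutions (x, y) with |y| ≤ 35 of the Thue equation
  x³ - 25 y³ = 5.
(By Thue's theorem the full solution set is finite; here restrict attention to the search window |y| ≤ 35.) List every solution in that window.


The equation is x³ - 25y³ = 5. For fixed y, x³ = 25·y³ + 5, so a solution requires the RHS to be a perfect cube.
Strategy: iterate y from -35 to 35, compute RHS = 25·y³ + 5, and check whether it is a (positive or negative) perfect cube.
Check small values of y:
  y = 0: RHS = 5 is not a perfect cube.
  y = 1: RHS = 30 is not a perfect cube.
  y = -1: RHS = -20 is not a perfect cube.
  y = 2: RHS = 205 is not a perfect cube.
  y = -2: RHS = -195 is not a perfect cube.
  y = 3: RHS = 680 is not a perfect cube.
  y = -3: RHS = -670 is not a perfect cube.
Continuing the search up to |y| = 35 finds no solutions either.
No (x, y) in the scanned range satisfies the equation.

No integer solutions with |y| ≤ 35.


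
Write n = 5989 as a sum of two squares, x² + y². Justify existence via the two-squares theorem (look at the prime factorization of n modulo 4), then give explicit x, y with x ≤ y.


Step 1: Factor n = 5989 = 53 · 113.
Step 2: Check the mod-4 condition on each prime factor: 53 ≡ 1 (mod 4), exponent 1; 113 ≡ 1 (mod 4), exponent 1.
All primes ≡ 3 (mod 4) appear to even exponent (or don't appear), so by the two-squares theorem n IS expressible as a sum of two squares.
Step 3: Build a representation. Here n = 53 · 113 is a product of primes ≡ 1 (mod 4). Each prime p ≡ 1 (mod 4) is itself a sum of two squares; find a² by testing p − a² for a perfect square:
  53: 53 − 1² = 52, 53 − 2² = 49 = 7² ⇒ 53 = 2² + 7².
  113: 113 − 1² = 112, 113 − 2² = 109, 113 − 3² = 104, 113 − 4² = 97, 113 − 5² = 88, 113 − 6² = 77, 113 − 7² = 64 = 8² ⇒ 113 = 7² + 8².
  Combine using the Brahmagupta–Fibonacci identity (a² + b²)(c² + d²) = (ac − bd)² + (ad + bc)² = (ac + bd)² + (ad − bc)²:
  53 · 113 = 5989: from (2² + 7²)(7² + 8²), take (2·7 − 7·8, 2·8 + 7·7) = (14 − 56, 16 + 49) = (-42, 65); dropping signs (only squares matter) gives (42, 65); check 42² + 65² = 1764 + 4225 = 5989 ✓.
Step 4: Order so x ≤ y and verify: 42² + 65² = 1764 + 4225 = 5989 = n. ✓

n = 5989 = 42² + 65² (one valid representation with x ≤ y).


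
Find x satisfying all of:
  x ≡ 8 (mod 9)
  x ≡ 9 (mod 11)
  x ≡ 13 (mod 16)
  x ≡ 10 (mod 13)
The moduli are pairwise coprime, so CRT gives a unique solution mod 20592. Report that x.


Product of moduli M = 9 · 11 · 16 · 13 = 20592.
Merge one congruence at a time:
  Start: x ≡ 8 (mod 9).
  Combine with x ≡ 9 (mod 11); new modulus lcm = 99.
    Write x = 8 + 9·t and substitute into x ≡ 9 (mod 11): 9·t ≡ 9 − 8 = 1 (mod 11).
    The inverse of 9 mod 11 is 5 (since 9·5 = 45 = 4·11 + 1), so t ≡ 5·1 = 5 ≡ 5 (mod 11).
    Then x = 8 + 9·5 = 53, valid modulo lcm(9, 11) = 99: x ≡ 53 (mod 99).
  Combine with x ≡ 13 (mod 16); new modulus lcm = 1584.
    Write x = 53 + 99·t and substitute into x ≡ 13 (mod 16): 99·t ≡ 13 − 53 = -40 (mod 16).
    Reduce coefficients mod 16: 3·t ≡ 8 (mod 16).
    The inverse of 3 mod 16 is 11 (since 3·11 = 33 = 2·16 + 1), so t ≡ 11·8 = 88 ≡ 8 (mod 16).
    Then x = 53 + 99·8 = 845, valid modulo lcm(99, 16) = 1584: x ≡ 845 (mod 1584).
  Combine with x ≡ 10 (mod 13); new modulus lcm = 20592.
    Write x = 845 + 1584·t and substitute into x ≡ 10 (mod 13): 1584·t ≡ 10 − 845 = -835 (mod 13).
    Reduce coefficients mod 13: 11·t ≡ 10 (mod 13).
    The inverse of 11 mod 13 is 6 (since 11·6 = 66 = 5·13 + 1), so t ≡ 6·10 = 60 ≡ 8 (mod 13).
    Then x = 845 + 1584·8 = 13517, valid modulo lcm(1584, 13) = 20592: x ≡ 13517 (mod 20592).
Verify against each original: 13517 mod 9 = 8, 13517 mod 11 = 9, 13517 mod 16 = 13, 13517 mod 13 = 10.

x ≡ 13517 (mod 20592).


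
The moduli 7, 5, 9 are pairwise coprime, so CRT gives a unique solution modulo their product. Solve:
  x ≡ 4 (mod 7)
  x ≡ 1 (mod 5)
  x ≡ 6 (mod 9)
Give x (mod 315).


Moduli 7, 5, 9 are pairwise coprime; by CRT there is a unique solution modulo M = 7 · 5 · 9 = 315.
Solve pairwise, accumulating the modulus:
  Start with x ≡ 4 (mod 7).
  Combine with x ≡ 1 (mod 5): since gcd(7, 5) = 1, we get a unique residue mod 35.
    Write x = 4 + 7·t and substitute into x ≡ 1 (mod 5): 7·t ≡ 1 − 4 = -3 (mod 5).
    Reduce coefficients mod 5: 2·t ≡ 2 (mod 5).
    The inverse of 2 mod 5 is 3 (since 2·3 = 6 = 1·5 + 1), so t ≡ 3·2 = 6 ≡ 1 (mod 5).
    Then x = 4 + 7·1 = 11, valid modulo lcm(7, 5) = 35: x ≡ 11 (mod 35).
  Combine with x ≡ 6 (mod 9): since gcd(35, 9) = 1, we get a unique residue mod 315.
    Write x = 11 + 35·t and substitute into x ≡ 6 (mod 9): 35·t ≡ 6 − 11 = -5 (mod 9).
    Reduce coefficients mod 9: 8·t ≡ 4 (mod 9).
    The inverse of 8 mod 9 is 8 (since 8·8 = 64 = 7·9 + 1), so t ≡ 8·4 = 32 ≡ 5 (mod 9).
    Then x = 11 + 35·5 = 186, valid modulo lcm(35, 9) = 315: x ≡ 186 (mod 315).
Verify: 186 mod 7 = 4 ✓, 186 mod 5 = 1 ✓, 186 mod 9 = 6 ✓.

x ≡ 186 (mod 315).


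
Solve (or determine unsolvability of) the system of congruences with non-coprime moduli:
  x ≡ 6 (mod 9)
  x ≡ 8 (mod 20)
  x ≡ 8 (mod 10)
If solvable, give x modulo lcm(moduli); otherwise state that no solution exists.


Moduli 9, 20, 10 are not pairwise coprime, so CRT works modulo lcm(m_i) when all pairwise compatibility conditions hold.
Pairwise compatibility: gcd(m_i, m_j) must divide a_i - a_j for every pair.
Merge one congruence at a time:
  Start: x ≡ 6 (mod 9).
  Combine with x ≡ 8 (mod 20): gcd(9, 20) = 1; 8 - 6 = 2, which IS divisible by 1, so compatible.
    Write x = 6 + 9·t and substitute into x ≡ 8 (mod 20): 9·t ≡ 8 − 6 = 2 (mod 20).
    The inverse of 9 mod 20 is 9 (since 9·9 = 81 = 4·20 + 1), so t ≡ 9·2 = 18 ≡ 18 (mod 20).
    Then x = 6 + 9·18 = 168, valid modulo lcm(9, 20) = 180: x ≡ 168 (mod 180).
  Combine with x ≡ 8 (mod 10): gcd(180, 10) = 10; 8 - 168 = -160, which IS divisible by 10, so compatible.
    Write x = 168 + 180·t and substitute into x ≡ 8 (mod 10): 180·t ≡ 8 − 168 = -160 (mod 10).
    Divide the congruence (and modulus) by g = 10: 18·t ≡ -16 (mod 1).
    Modulo 1 every t works; take t = 0.
    Then x = 168 + 180·0 = 168, valid modulo lcm(180, 10) = 180: x ≡ 168 (mod 180).
Verify: 168 mod 9 = 6, 168 mod 20 = 8, 168 mod 10 = 8.

x ≡ 168 (mod 180).


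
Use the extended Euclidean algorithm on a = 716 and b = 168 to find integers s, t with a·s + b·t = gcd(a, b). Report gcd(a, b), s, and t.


Euclidean algorithm on (716, 168) — divide until remainder is 0:
  716 = 4 · 168 + 44
  168 = 3 · 44 + 36
  44 = 1 · 36 + 8
  36 = 4 · 8 + 4
  8 = 2 · 4 + 0
gcd(716, 168) = 4.
Track Bezout coefficients alongside the remainders: start with r₀ = 716 = a·1 + b·0 (s = 1, t = 0) and r₁ = 168 = a·0 + b·1 (s = 0, t = 1); each new remainder r_{k+1} = r_{k-1} − q_k·r_k inherits s_{k+1} = s_{k-1} − q_k·s_k, t_{k+1} = t_{k-1} − q_k·t_k, so r_k = a·s_k + b·t_k at every step:
  q = 4: r = 44, s = 1 − 4·0 = 1, t = 0 − 4·1 = -4  (check: 716·1 + 168·(-4) = 44)
  q = 3: r = 36, s = 0 − 3·1 = -3, t = 1 − 3·(-4) = 13  (check: 716·(-3) + 168·13 = 36)
  q = 1: r = 8, s = 1 − 1·(-3) = 4, t = -4 − 1·13 = -17  (check: 716·4 + 168·(-17) = 8)
  q = 4: r = 4, s = -3 − 4·4 = -19, t = 13 − 4·(-17) = 81  (check: 716·(-19) + 168·81 = 4)
The row with r = 4 (the gcd) gives the Bezout coefficients s = -19, t = 81.
Result: 716 · (-19) + 168 · (81) = 4.

gcd(716, 168) = 4; s = -19, t = 81 (check: 716·(-19) + 168·81 = 4).


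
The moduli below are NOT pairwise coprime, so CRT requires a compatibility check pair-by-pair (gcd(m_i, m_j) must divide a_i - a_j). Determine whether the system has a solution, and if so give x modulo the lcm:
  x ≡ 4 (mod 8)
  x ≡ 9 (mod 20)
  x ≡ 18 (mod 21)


Moduli 8, 20, 21 are not pairwise coprime, so CRT works modulo lcm(m_i) when all pairwise compatibility conditions hold.
Pairwise compatibility: gcd(m_i, m_j) must divide a_i - a_j for every pair.
Merge one congruence at a time:
  Start: x ≡ 4 (mod 8).
  Combine with x ≡ 9 (mod 20): gcd(8, 20) = 4, and 9 - 4 = 5 is NOT divisible by 4.
    ⇒ system is inconsistent (no integer solution).

No solution (the system is inconsistent).


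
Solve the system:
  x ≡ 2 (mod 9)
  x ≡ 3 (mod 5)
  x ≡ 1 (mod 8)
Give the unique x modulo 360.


Moduli 9, 5, 8 are pairwise coprime; by CRT there is a unique solution modulo M = 9 · 5 · 8 = 360.
Solve pairwise, accumulating the modulus:
  Start with x ≡ 2 (mod 9).
  Combine with x ≡ 3 (mod 5): since gcd(9, 5) = 1, we get a unique residue mod 45.
    Write x = 2 + 9·t and substitute into x ≡ 3 (mod 5): 9·t ≡ 3 − 2 = 1 (mod 5).
    Reduce coefficients mod 5: 4·t ≡ 1 (mod 5).
    The inverse of 4 mod 5 is 4 (since 4·4 = 16 = 3·5 + 1), so t ≡ 4·1 = 4 ≡ 4 (mod 5).
    Then x = 2 + 9·4 = 38, valid modulo lcm(9, 5) = 45: x ≡ 38 (mod 45).
  Combine with x ≡ 1 (mod 8): since gcd(45, 8) = 1, we get a unique residue mod 360.
    Write x = 38 + 45·t and substitute into x ≡ 1 (mod 8): 45·t ≡ 1 − 38 = -37 (mod 8).
    Reduce coefficients mod 8: 5·t ≡ 3 (mod 8).
    The inverse of 5 mod 8 is 5 (since 5·5 = 25 = 3·8 + 1), so t ≡ 5·3 = 15 ≡ 7 (mod 8).
    Then x = 38 + 45·7 = 353, valid modulo lcm(45, 8) = 360: x ≡ 353 (mod 360).
Verify: 353 mod 9 = 2 ✓, 353 mod 5 = 3 ✓, 353 mod 8 = 1 ✓.

x ≡ 353 (mod 360).


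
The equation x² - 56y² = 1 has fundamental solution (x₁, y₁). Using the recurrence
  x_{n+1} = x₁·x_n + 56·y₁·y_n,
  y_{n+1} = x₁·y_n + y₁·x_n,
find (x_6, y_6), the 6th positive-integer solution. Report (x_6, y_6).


Step 1: Find the fundamental solution (x₁, y₁) of x² - 56y² = 1.
  Expand √56 as a continued fraction. a₀ = ⌊√56⌋ = 7; iterate m_{k+1} = d_k·a_k − m_k, d_{k+1} = (56 − m_{k+1}²)/d_k, a_{k+1} = ⌊(a₀ + m_{k+1})/d_{k+1}⌋ (starting m₀ = 0, d₀ = 1), with convergents p_k = a_k·p_{k-1} + p_{k-2}, q_k = a_k·q_{k-1} + q_{k-2} (p₋₁ = 1, q₋₁ = 0):
  k = 0: a₀ = 7; p₀/q₀ = 7/1; p₀² − 56·q₀² = 49 − 56 = -7.
  k = 1: m = 7, d = 7, a = ⌊(7 + 7)/7⌋ = 2; p/q = (2·7 + 1)/(2·1 + 0) = 15/2; p² − 56·q² = 225 − 224 = 1.
  The first convergent with p² − 56·q² = 1 gives the fundamental solution (x₁, y₁) = (15, 2).
Step 2: Apply the recurrence (x_{n+1}, y_{n+1}) = (x₁x_n + 56y₁y_n, x₁y_n + y₁x_n) repeatedly.
  From (x_1, y_1) = (15, 2): x_2 = 15·15 + 56·2·2 = 449; y_2 = 15·2 + 2·15 = 60.
  From (x_2, y_2) = (449, 60): x_3 = 15·449 + 56·2·60 = 13455; y_3 = 15·60 + 2·449 = 1798.
  From (x_3, y_3) = (13455, 1798): x_4 = 15·13455 + 56·2·1798 = 403201; y_4 = 15·1798 + 2·13455 = 53880.
  From (x_4, y_4) = (403201, 53880): x_5 = 15·403201 + 56·2·53880 = 12082575; y_5 = 15·53880 + 2·403201 = 1614602.
  From (x_5, y_5) = (12082575, 1614602): x_6 = 15·12082575 + 56·2·1614602 = 362074049; y_6 = 15·1614602 + 2·12082575 = 48384180.
Step 3: Verify x_6² - 56·y_6² = 131097616959254401 - 131097616959254400 = 1 (should be 1). ✓

(x_1, y_1) = (15, 2); (x_6, y_6) = (362074049, 48384180).


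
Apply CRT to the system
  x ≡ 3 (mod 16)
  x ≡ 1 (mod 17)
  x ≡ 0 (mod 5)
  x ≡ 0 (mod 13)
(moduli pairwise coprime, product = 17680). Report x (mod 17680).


Product of moduli M = 16 · 17 · 5 · 13 = 17680.
Merge one congruence at a time:
  Start: x ≡ 3 (mod 16).
  Combine with x ≡ 1 (mod 17); new modulus lcm = 272.
    Write x = 3 + 16·t and substitute into x ≡ 1 (mod 17): 16·t ≡ 1 − 3 = -2 (mod 17).
    Reduce coefficients mod 17: 16·t ≡ 15 (mod 17).
    The inverse of 16 mod 17 is 16 (since 16·16 = 256 = 15·17 + 1), so t ≡ 16·15 = 240 ≡ 2 (mod 17).
    Then x = 3 + 16·2 = 35, valid modulo lcm(16, 17) = 272: x ≡ 35 (mod 272).
  Combine with x ≡ 0 (mod 5); new modulus lcm = 1360.
    Write x = 35 + 272·t and substitute into x ≡ 0 (mod 5): 272·t ≡ 0 − 35 = -35 (mod 5).
    Reduce coefficients mod 5: 2·t ≡ 0 (mod 5).
    The inverse of 2 mod 5 is 3 (since 2·3 = 6 = 1·5 + 1), so t ≡ 3·0 = 0 ≡ 0 (mod 5).
    Then x = 35 + 272·0 = 35, valid modulo lcm(272, 5) = 1360: x ≡ 35 (mod 1360).
  Combine with x ≡ 0 (mod 13); new modulus lcm = 17680.
    Write x = 35 + 1360·t and substitute into x ≡ 0 (mod 13): 1360·t ≡ 0 − 35 = -35 (mod 13).
    Reduce coefficients mod 13: 8·t ≡ 4 (mod 13).
    The inverse of 8 mod 13 is 5 (since 8·5 = 40 = 3·13 + 1), so t ≡ 5·4 = 20 ≡ 7 (mod 13).
    Then x = 35 + 1360·7 = 9555, valid modulo lcm(1360, 13) = 17680: x ≡ 9555 (mod 17680).
Verify against each original: 9555 mod 16 = 3, 9555 mod 17 = 1, 9555 mod 5 = 0, 9555 mod 13 = 0.

x ≡ 9555 (mod 17680).


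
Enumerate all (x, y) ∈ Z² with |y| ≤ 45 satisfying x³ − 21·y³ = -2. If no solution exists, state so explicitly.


The equation is x³ - 21y³ = -2. For fixed y, x³ = 21·y³ − 2, so a solution requires the RHS to be a perfect cube.
Strategy: iterate y from -45 to 45, compute RHS = 21·y³ − 2, and check whether it is a (positive or negative) perfect cube.
Check small values of y:
  y = 0: RHS = -2 is not a perfect cube.
  y = 1: RHS = 19 is not a perfect cube.
  y = -1: RHS = -23 is not a perfect cube.
  y = 2: RHS = 166 is not a perfect cube.
  y = -2: RHS = -170 is not a perfect cube.
  y = 3: RHS = 565 is not a perfect cube.
  y = -3: RHS = -569 is not a perfect cube.
Continuing the search up to |y| = 45 finds no solutions either.
No (x, y) in the scanned range satisfies the equation.

No integer solutions with |y| ≤ 45.


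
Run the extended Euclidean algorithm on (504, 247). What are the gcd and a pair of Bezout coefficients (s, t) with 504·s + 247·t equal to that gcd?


Euclidean algorithm on (504, 247) — divide until remainder is 0:
  504 = 2 · 247 + 10
  247 = 24 · 10 + 7
  10 = 1 · 7 + 3
  7 = 2 · 3 + 1
  3 = 3 · 1 + 0
gcd(504, 247) = 1.
Track Bezout coefficients alongside the remainders: start with r₀ = 504 = a·1 + b·0 (s = 1, t = 0) and r₁ = 247 = a·0 + b·1 (s = 0, t = 1); each new remainder r_{k+1} = r_{k-1} − q_k·r_k inherits s_{k+1} = s_{k-1} − q_k·s_k, t_{k+1} = t_{k-1} − q_k·t_k, so r_k = a·s_k + b·t_k at every step:
  q = 2: r = 10, s = 1 − 2·0 = 1, t = 0 − 2·1 = -2  (check: 504·1 + 247·(-2) = 10)
  q = 24: r = 7, s = 0 − 24·1 = -24, t = 1 − 24·(-2) = 49  (check: 504·(-24) + 247·49 = 7)
  q = 1: r = 3, s = 1 − 1·(-24) = 25, t = -2 − 1·49 = -51  (check: 504·25 + 247·(-51) = 3)
  q = 2: r = 1, s = -24 − 2·25 = -74, t = 49 − 2·(-51) = 151  (check: 504·(-74) + 247·151 = 1)
The row with r = 1 (the gcd) gives the Bezout coefficients s = -74, t = 151.
Result: 504 · (-74) + 247 · (151) = 1.

gcd(504, 247) = 1; s = -74, t = 151 (check: 504·(-74) + 247·151 = 1).


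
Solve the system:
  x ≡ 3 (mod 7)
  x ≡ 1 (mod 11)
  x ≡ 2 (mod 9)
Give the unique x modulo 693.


Moduli 7, 11, 9 are pairwise coprime; by CRT there is a unique solution modulo M = 7 · 11 · 9 = 693.
Solve pairwise, accumulating the modulus:
  Start with x ≡ 3 (mod 7).
  Combine with x ≡ 1 (mod 11): since gcd(7, 11) = 1, we get a unique residue mod 77.
    Write x = 3 + 7·t and substitute into x ≡ 1 (mod 11): 7·t ≡ 1 − 3 = -2 (mod 11).
    Reduce coefficients mod 11: 7·t ≡ 9 (mod 11).
    The inverse of 7 mod 11 is 8 (since 7·8 = 56 = 5·11 + 1), so t ≡ 8·9 = 72 ≡ 6 (mod 11).
    Then x = 3 + 7·6 = 45, valid modulo lcm(7, 11) = 77: x ≡ 45 (mod 77).
  Combine with x ≡ 2 (mod 9): since gcd(77, 9) = 1, we get a unique residue mod 693.
    Write x = 45 + 77·t and substitute into x ≡ 2 (mod 9): 77·t ≡ 2 − 45 = -43 (mod 9).
    Reduce coefficients mod 9: 5·t ≡ 2 (mod 9).
    The inverse of 5 mod 9 is 2 (since 5·2 = 10 = 1·9 + 1), so t ≡ 2·2 = 4 ≡ 4 (mod 9).
    Then x = 45 + 77·4 = 353, valid modulo lcm(77, 9) = 693: x ≡ 353 (mod 693).
Verify: 353 mod 7 = 3 ✓, 353 mod 11 = 1 ✓, 353 mod 9 = 2 ✓.

x ≡ 353 (mod 693).


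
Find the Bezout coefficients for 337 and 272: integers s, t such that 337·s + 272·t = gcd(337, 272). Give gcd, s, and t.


Euclidean algorithm on (337, 272) — divide until remainder is 0:
  337 = 1 · 272 + 65
  272 = 4 · 65 + 12
  65 = 5 · 12 + 5
  12 = 2 · 5 + 2
  5 = 2 · 2 + 1
  2 = 2 · 1 + 0
gcd(337, 272) = 1.
Track Bezout coefficients alongside the remainders: start with r₀ = 337 = a·1 + b·0 (s = 1, t = 0) and r₁ = 272 = a·0 + b·1 (s = 0, t = 1); each new remainder r_{k+1} = r_{k-1} − q_k·r_k inherits s_{k+1} = s_{k-1} − q_k·s_k, t_{k+1} = t_{k-1} − q_k·t_k, so r_k = a·s_k + b·t_k at every step:
  q = 1: r = 65, s = 1 − 1·0 = 1, t = 0 − 1·1 = -1  (check: 337·1 + 272·(-1) = 65)
  q = 4: r = 12, s = 0 − 4·1 = -4, t = 1 − 4·(-1) = 5  (check: 337·(-4) + 272·5 = 12)
  q = 5: r = 5, s = 1 − 5·(-4) = 21, t = -1 − 5·5 = -26  (check: 337·21 + 272·(-26) = 5)
  q = 2: r = 2, s = -4 − 2·21 = -46, t = 5 − 2·(-26) = 57  (check: 337·(-46) + 272·57 = 2)
  q = 2: r = 1, s = 21 − 2·(-46) = 113, t = -26 − 2·57 = -140  (check: 337·113 + 272·(-140) = 1)
The row with r = 1 (the gcd) gives the Bezout coefficients s = 113, t = -140.
Result: 337 · (113) + 272 · (-140) = 1.

gcd(337, 272) = 1; s = 113, t = -140 (check: 337·113 + 272·(-140) = 1).


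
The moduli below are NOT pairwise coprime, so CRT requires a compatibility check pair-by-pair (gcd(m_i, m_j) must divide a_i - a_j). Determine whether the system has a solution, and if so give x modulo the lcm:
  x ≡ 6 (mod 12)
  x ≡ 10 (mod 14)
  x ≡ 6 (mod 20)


Moduli 12, 14, 20 are not pairwise coprime, so CRT works modulo lcm(m_i) when all pairwise compatibility conditions hold.
Pairwise compatibility: gcd(m_i, m_j) must divide a_i - a_j for every pair.
Merge one congruence at a time:
  Start: x ≡ 6 (mod 12).
  Combine with x ≡ 10 (mod 14): gcd(12, 14) = 2; 10 - 6 = 4, which IS divisible by 2, so compatible.
    Write x = 6 + 12·t and substitute into x ≡ 10 (mod 14): 12·t ≡ 10 − 6 = 4 (mod 14).
    Divide the congruence (and modulus) by g = 2: 6·t ≡ 2 (mod 7).
    The inverse of 6 mod 7 is 6 (since 6·6 = 36 = 5·7 + 1), so t ≡ 6·2 = 12 ≡ 5 (mod 7).
    Then x = 6 + 12·5 = 66, valid modulo lcm(12, 14) = 84: x ≡ 66 (mod 84).
  Combine with x ≡ 6 (mod 20): gcd(84, 20) = 4; 6 - 66 = -60, which IS divisible by 4, so compatible.
    Write x = 66 + 84·t and substitute into x ≡ 6 (mod 20): 84·t ≡ 6 − 66 = -60 (mod 20).
    Divide the congruence (and modulus) by g = 4: 21·t ≡ -15 (mod 5).
    Reduce coefficients mod 5: 1·t ≡ 0 (mod 5).
    So t ≡ 0 (mod 5).
    Then x = 66 + 84·0 = 66, valid modulo lcm(84, 20) = 420: x ≡ 66 (mod 420).
Verify: 66 mod 12 = 6, 66 mod 14 = 10, 66 mod 20 = 6.

x ≡ 66 (mod 420).


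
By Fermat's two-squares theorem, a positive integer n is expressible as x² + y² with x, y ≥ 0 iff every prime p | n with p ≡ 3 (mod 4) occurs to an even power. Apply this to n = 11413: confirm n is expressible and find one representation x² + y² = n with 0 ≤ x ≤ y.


Step 1: Factor n = 11413 = 101 · 113.
Step 2: Check the mod-4 condition on each prime factor: 101 ≡ 1 (mod 4), exponent 1; 113 ≡ 1 (mod 4), exponent 1.
All primes ≡ 3 (mod 4) appear to even exponent (or don't appear), so by the two-squares theorem n IS expressible as a sum of two squares.
Step 3: Build a representation. Here n = 101 · 113 is a product of primes ≡ 1 (mod 4). Each prime p ≡ 1 (mod 4) is itself a sum of two squares; find a² by testing p − a² for a perfect square:
  101: 101 − 1² = 100 = 10² ⇒ 101 = 1² + 10².
  113: 113 − 1² = 112, 113 − 2² = 109, 113 − 3² = 104, 113 − 4² = 97, 113 − 5² = 88, 113 − 6² = 77, 113 − 7² = 64 = 8² ⇒ 113 = 7² + 8².
  Combine using the Brahmagupta–Fibonacci identity (a² + b²)(c² + d²) = (ac − bd)² + (ad + bc)² = (ac + bd)² + (ad − bc)²:
  101 · 113 = 11413: from (1² + 10²)(7² + 8²), take (1·7 − 10·8, 1·8 + 10·7) = (7 − 80, 8 + 70) = (-73, 78); dropping signs (only squares matter) gives (73, 78); check 73² + 78² = 5329 + 6084 = 11413 ✓.
Step 4: Order so x ≤ y and verify: 73² + 78² = 5329 + 6084 = 11413 = n. ✓

n = 11413 = 73² + 78² (one valid representation with x ≤ y).


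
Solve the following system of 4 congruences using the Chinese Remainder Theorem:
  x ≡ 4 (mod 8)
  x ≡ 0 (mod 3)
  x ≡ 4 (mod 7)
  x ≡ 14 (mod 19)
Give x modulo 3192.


Product of moduli M = 8 · 3 · 7 · 19 = 3192.
Merge one congruence at a time:
  Start: x ≡ 4 (mod 8).
  Combine with x ≡ 0 (mod 3); new modulus lcm = 24.
    Write x = 4 + 8·t and substitute into x ≡ 0 (mod 3): 8·t ≡ 0 − 4 = -4 (mod 3).
    Reduce coefficients mod 3: 2·t ≡ 2 (mod 3).
    The inverse of 2 mod 3 is 2 (since 2·2 = 4 = 1·3 + 1), so t ≡ 2·2 = 4 ≡ 1 (mod 3).
    Then x = 4 + 8·1 = 12, valid modulo lcm(8, 3) = 24: x ≡ 12 (mod 24).
  Combine with x ≡ 4 (mod 7); new modulus lcm = 168.
    Write x = 12 + 24·t and substitute into x ≡ 4 (mod 7): 24·t ≡ 4 − 12 = -8 (mod 7).
    Reduce coefficients mod 7: 3·t ≡ 6 (mod 7).
    The inverse of 3 mod 7 is 5 (since 3·5 = 15 = 2·7 + 1), so t ≡ 5·6 = 30 ≡ 2 (mod 7).
    Then x = 12 + 24·2 = 60, valid modulo lcm(24, 7) = 168: x ≡ 60 (mod 168).
  Combine with x ≡ 14 (mod 19); new modulus lcm = 3192.
    Write x = 60 + 168·t and substitute into x ≡ 14 (mod 19): 168·t ≡ 14 − 60 = -46 (mod 19).
    Reduce coefficients mod 19: 16·t ≡ 11 (mod 19).
    The inverse of 16 mod 19 is 6 (since 16·6 = 96 = 5·19 + 1), so t ≡ 6·11 = 66 ≡ 9 (mod 19).
    Then x = 60 + 168·9 = 1572, valid modulo lcm(168, 19) = 3192: x ≡ 1572 (mod 3192).
Verify against each original: 1572 mod 8 = 4, 1572 mod 3 = 0, 1572 mod 7 = 4, 1572 mod 19 = 14.

x ≡ 1572 (mod 3192).


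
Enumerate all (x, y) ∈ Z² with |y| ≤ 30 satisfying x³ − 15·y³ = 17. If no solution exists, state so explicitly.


The equation is x³ - 15y³ = 17. For fixed y, x³ = 15·y³ + 17, so a solution requires the RHS to be a perfect cube.
Strategy: iterate y from -30 to 30, compute RHS = 15·y³ + 17, and check whether it is a (positive or negative) perfect cube.
Check small values of y:
  y = 0: RHS = 17 is not a perfect cube.
  y = 1: RHS = 32 is not a perfect cube.
  y = -1: RHS = 2 is not a perfect cube.
  y = 2: RHS = 137 is not a perfect cube.
  y = -2: RHS = -103 is not a perfect cube.
  y = 3: RHS = 422 is not a perfect cube.
  y = -3: RHS = -388 is not a perfect cube.
Continuing the search up to |y| = 30 finds no solutions either.
No (x, y) in the scanned range satisfies the equation.

No integer solutions with |y| ≤ 30.


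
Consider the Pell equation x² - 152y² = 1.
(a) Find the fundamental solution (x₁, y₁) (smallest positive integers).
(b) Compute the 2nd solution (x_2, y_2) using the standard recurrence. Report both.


Step 1: Find the fundamental solution (x₁, y₁) of x² - 152y² = 1.
  Expand √152 as a continued fraction. a₀ = ⌊√152⌋ = 12; iterate m_{k+1} = d_k·a_k − m_k, d_{k+1} = (152 − m_{k+1}²)/d_k, a_{k+1} = ⌊(a₀ + m_{k+1})/d_{k+1}⌋ (starting m₀ = 0, d₀ = 1), with convergents p_k = a_k·p_{k-1} + p_{k-2}, q_k = a_k·q_{k-1} + q_{k-2} (p₋₁ = 1, q₋₁ = 0):
  k = 0: a₀ = 12; p₀/q₀ = 12/1; p₀² − 152·q₀² = 144 − 152 = -8.
  k = 1: m = 12, d = 8, a = ⌊(12 + 12)/8⌋ = 3; p/q = (3·12 + 1)/(3·1 + 0) = 37/3; p² − 152·q² = 1369 − 1368 = 1.
  The first convergent with p² − 152·q² = 1 gives the fundamental solution (x₁, y₁) = (37, 3).
Step 2: Apply the recurrence (x_{n+1}, y_{n+1}) = (x₁x_n + 152y₁y_n, x₁y_n + y₁x_n) repeatedly.
  From (x_1, y_1) = (37, 3): x_2 = 37·37 + 152·3·3 = 2737; y_2 = 37·3 + 3·37 = 222.
Step 3: Verify x_2² - 152·y_2² = 7491169 - 7491168 = 1 (should be 1). ✓

(x_1, y_1) = (37, 3); (x_2, y_2) = (2737, 222).


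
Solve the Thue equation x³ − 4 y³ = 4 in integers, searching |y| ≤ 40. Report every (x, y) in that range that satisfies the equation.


The equation is x³ - 4y³ = 4. For fixed y, x³ = 4·y³ + 4, so a solution requires the RHS to be a perfect cube.
Strategy: iterate y from -40 to 40, compute RHS = 4·y³ + 4, and check whether it is a (positive or negative) perfect cube.
Check small values of y:
  y = 0: RHS = 4 is not a perfect cube.
  y = 1: RHS = 8 = (2)³ ⇒ x = 2 works.
  y = -1: RHS = 0 = (0)³ ⇒ x = 0 works.
  y = 2: RHS = 36 is not a perfect cube.
  y = -2: RHS = -28 is not a perfect cube.
  y = 3: RHS = 112 is not a perfect cube.
  y = -3: RHS = -104 is not a perfect cube.
Continuing the search up to |y| = 40 finds no further solutions beyond those listed.
Collected solutions: (0, -1), (2, 1).

Solutions (with |y| ≤ 40): (0, -1), (2, 1).


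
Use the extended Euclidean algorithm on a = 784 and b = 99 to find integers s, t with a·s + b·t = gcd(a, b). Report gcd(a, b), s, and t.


Euclidean algorithm on (784, 99) — divide until remainder is 0:
  784 = 7 · 99 + 91
  99 = 1 · 91 + 8
  91 = 11 · 8 + 3
  8 = 2 · 3 + 2
  3 = 1 · 2 + 1
  2 = 2 · 1 + 0
gcd(784, 99) = 1.
Track Bezout coefficients alongside the remainders: start with r₀ = 784 = a·1 + b·0 (s = 1, t = 0) and r₁ = 99 = a·0 + b·1 (s = 0, t = 1); each new remainder r_{k+1} = r_{k-1} − q_k·r_k inherits s_{k+1} = s_{k-1} − q_k·s_k, t_{k+1} = t_{k-1} − q_k·t_k, so r_k = a·s_k + b·t_k at every step:
  q = 7: r = 91, s = 1 − 7·0 = 1, t = 0 − 7·1 = -7  (check: 784·1 + 99·(-7) = 91)
  q = 1: r = 8, s = 0 − 1·1 = -1, t = 1 − 1·(-7) = 8  (check: 784·(-1) + 99·8 = 8)
  q = 11: r = 3, s = 1 − 11·(-1) = 12, t = -7 − 11·8 = -95  (check: 784·12 + 99·(-95) = 3)
  q = 2: r = 2, s = -1 − 2·12 = -25, t = 8 − 2·(-95) = 198  (check: 784·(-25) + 99·198 = 2)
  q = 1: r = 1, s = 12 − 1·(-25) = 37, t = -95 − 1·198 = -293  (check: 784·37 + 99·(-293) = 1)
The row with r = 1 (the gcd) gives the Bezout coefficients s = 37, t = -293.
Result: 784 · (37) + 99 · (-293) = 1.

gcd(784, 99) = 1; s = 37, t = -293 (check: 784·37 + 99·(-293) = 1).
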